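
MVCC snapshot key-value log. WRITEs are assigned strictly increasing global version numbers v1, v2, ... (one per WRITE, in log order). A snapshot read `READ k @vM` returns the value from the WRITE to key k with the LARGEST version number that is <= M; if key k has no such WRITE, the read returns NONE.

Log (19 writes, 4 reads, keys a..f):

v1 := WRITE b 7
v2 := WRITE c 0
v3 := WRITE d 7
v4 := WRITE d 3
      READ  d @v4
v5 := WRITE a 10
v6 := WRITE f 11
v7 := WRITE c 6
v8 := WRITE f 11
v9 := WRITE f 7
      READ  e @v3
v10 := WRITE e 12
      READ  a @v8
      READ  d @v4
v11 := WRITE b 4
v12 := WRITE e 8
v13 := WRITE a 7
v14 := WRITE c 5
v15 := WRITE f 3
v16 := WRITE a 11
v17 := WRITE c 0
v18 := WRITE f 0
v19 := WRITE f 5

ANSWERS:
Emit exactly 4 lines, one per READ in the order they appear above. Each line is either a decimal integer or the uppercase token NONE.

v1: WRITE b=7  (b history now [(1, 7)])
v2: WRITE c=0  (c history now [(2, 0)])
v3: WRITE d=7  (d history now [(3, 7)])
v4: WRITE d=3  (d history now [(3, 7), (4, 3)])
READ d @v4: history=[(3, 7), (4, 3)] -> pick v4 -> 3
v5: WRITE a=10  (a history now [(5, 10)])
v6: WRITE f=11  (f history now [(6, 11)])
v7: WRITE c=6  (c history now [(2, 0), (7, 6)])
v8: WRITE f=11  (f history now [(6, 11), (8, 11)])
v9: WRITE f=7  (f history now [(6, 11), (8, 11), (9, 7)])
READ e @v3: history=[] -> no version <= 3 -> NONE
v10: WRITE e=12  (e history now [(10, 12)])
READ a @v8: history=[(5, 10)] -> pick v5 -> 10
READ d @v4: history=[(3, 7), (4, 3)] -> pick v4 -> 3
v11: WRITE b=4  (b history now [(1, 7), (11, 4)])
v12: WRITE e=8  (e history now [(10, 12), (12, 8)])
v13: WRITE a=7  (a history now [(5, 10), (13, 7)])
v14: WRITE c=5  (c history now [(2, 0), (7, 6), (14, 5)])
v15: WRITE f=3  (f history now [(6, 11), (8, 11), (9, 7), (15, 3)])
v16: WRITE a=11  (a history now [(5, 10), (13, 7), (16, 11)])
v17: WRITE c=0  (c history now [(2, 0), (7, 6), (14, 5), (17, 0)])
v18: WRITE f=0  (f history now [(6, 11), (8, 11), (9, 7), (15, 3), (18, 0)])
v19: WRITE f=5  (f history now [(6, 11), (8, 11), (9, 7), (15, 3), (18, 0), (19, 5)])

Answer: 3
NONE
10
3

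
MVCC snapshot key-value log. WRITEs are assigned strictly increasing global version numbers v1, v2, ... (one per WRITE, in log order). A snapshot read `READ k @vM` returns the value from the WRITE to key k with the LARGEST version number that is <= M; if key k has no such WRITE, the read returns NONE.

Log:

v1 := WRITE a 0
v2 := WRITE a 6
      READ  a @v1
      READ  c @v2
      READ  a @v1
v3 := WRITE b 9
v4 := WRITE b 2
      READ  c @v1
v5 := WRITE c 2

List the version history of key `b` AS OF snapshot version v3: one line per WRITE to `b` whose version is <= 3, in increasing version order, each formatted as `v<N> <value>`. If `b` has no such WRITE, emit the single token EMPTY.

Answer: v3 9

Derivation:
Scan writes for key=b with version <= 3:
  v1 WRITE a 0 -> skip
  v2 WRITE a 6 -> skip
  v3 WRITE b 9 -> keep
  v4 WRITE b 2 -> drop (> snap)
  v5 WRITE c 2 -> skip
Collected: [(3, 9)]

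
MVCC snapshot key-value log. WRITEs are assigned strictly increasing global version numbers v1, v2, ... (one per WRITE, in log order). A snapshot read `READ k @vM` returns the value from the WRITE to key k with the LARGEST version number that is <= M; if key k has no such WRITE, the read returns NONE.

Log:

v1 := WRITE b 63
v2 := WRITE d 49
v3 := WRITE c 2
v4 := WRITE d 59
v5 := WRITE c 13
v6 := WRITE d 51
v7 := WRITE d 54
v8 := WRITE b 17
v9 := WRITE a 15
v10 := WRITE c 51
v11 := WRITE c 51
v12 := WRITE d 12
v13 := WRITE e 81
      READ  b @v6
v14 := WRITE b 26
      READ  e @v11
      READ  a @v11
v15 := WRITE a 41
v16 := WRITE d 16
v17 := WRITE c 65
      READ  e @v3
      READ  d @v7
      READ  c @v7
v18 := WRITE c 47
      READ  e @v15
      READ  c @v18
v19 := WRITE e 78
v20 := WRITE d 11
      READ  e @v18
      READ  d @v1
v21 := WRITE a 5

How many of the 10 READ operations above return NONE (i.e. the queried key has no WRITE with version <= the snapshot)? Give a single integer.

Answer: 3

Derivation:
v1: WRITE b=63  (b history now [(1, 63)])
v2: WRITE d=49  (d history now [(2, 49)])
v3: WRITE c=2  (c history now [(3, 2)])
v4: WRITE d=59  (d history now [(2, 49), (4, 59)])
v5: WRITE c=13  (c history now [(3, 2), (5, 13)])
v6: WRITE d=51  (d history now [(2, 49), (4, 59), (6, 51)])
v7: WRITE d=54  (d history now [(2, 49), (4, 59), (6, 51), (7, 54)])
v8: WRITE b=17  (b history now [(1, 63), (8, 17)])
v9: WRITE a=15  (a history now [(9, 15)])
v10: WRITE c=51  (c history now [(3, 2), (5, 13), (10, 51)])
v11: WRITE c=51  (c history now [(3, 2), (5, 13), (10, 51), (11, 51)])
v12: WRITE d=12  (d history now [(2, 49), (4, 59), (6, 51), (7, 54), (12, 12)])
v13: WRITE e=81  (e history now [(13, 81)])
READ b @v6: history=[(1, 63), (8, 17)] -> pick v1 -> 63
v14: WRITE b=26  (b history now [(1, 63), (8, 17), (14, 26)])
READ e @v11: history=[(13, 81)] -> no version <= 11 -> NONE
READ a @v11: history=[(9, 15)] -> pick v9 -> 15
v15: WRITE a=41  (a history now [(9, 15), (15, 41)])
v16: WRITE d=16  (d history now [(2, 49), (4, 59), (6, 51), (7, 54), (12, 12), (16, 16)])
v17: WRITE c=65  (c history now [(3, 2), (5, 13), (10, 51), (11, 51), (17, 65)])
READ e @v3: history=[(13, 81)] -> no version <= 3 -> NONE
READ d @v7: history=[(2, 49), (4, 59), (6, 51), (7, 54), (12, 12), (16, 16)] -> pick v7 -> 54
READ c @v7: history=[(3, 2), (5, 13), (10, 51), (11, 51), (17, 65)] -> pick v5 -> 13
v18: WRITE c=47  (c history now [(3, 2), (5, 13), (10, 51), (11, 51), (17, 65), (18, 47)])
READ e @v15: history=[(13, 81)] -> pick v13 -> 81
READ c @v18: history=[(3, 2), (5, 13), (10, 51), (11, 51), (17, 65), (18, 47)] -> pick v18 -> 47
v19: WRITE e=78  (e history now [(13, 81), (19, 78)])
v20: WRITE d=11  (d history now [(2, 49), (4, 59), (6, 51), (7, 54), (12, 12), (16, 16), (20, 11)])
READ e @v18: history=[(13, 81), (19, 78)] -> pick v13 -> 81
READ d @v1: history=[(2, 49), (4, 59), (6, 51), (7, 54), (12, 12), (16, 16), (20, 11)] -> no version <= 1 -> NONE
v21: WRITE a=5  (a history now [(9, 15), (15, 41), (21, 5)])
Read results in order: ['63', 'NONE', '15', 'NONE', '54', '13', '81', '47', '81', 'NONE']
NONE count = 3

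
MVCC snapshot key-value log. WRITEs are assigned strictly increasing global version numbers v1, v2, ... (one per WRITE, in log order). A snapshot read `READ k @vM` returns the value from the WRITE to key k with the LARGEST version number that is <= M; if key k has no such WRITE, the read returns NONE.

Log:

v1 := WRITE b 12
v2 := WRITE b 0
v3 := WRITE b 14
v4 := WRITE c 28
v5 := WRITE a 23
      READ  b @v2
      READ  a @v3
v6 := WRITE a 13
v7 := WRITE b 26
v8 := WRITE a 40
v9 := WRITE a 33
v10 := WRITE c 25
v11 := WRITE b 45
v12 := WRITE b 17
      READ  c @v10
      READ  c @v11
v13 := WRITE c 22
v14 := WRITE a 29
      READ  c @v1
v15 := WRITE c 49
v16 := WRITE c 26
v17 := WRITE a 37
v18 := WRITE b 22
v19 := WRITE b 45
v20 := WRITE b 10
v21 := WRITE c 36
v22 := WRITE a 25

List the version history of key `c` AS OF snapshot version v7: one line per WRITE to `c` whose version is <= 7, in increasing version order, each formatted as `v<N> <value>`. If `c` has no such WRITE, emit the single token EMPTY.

Answer: v4 28

Derivation:
Scan writes for key=c with version <= 7:
  v1 WRITE b 12 -> skip
  v2 WRITE b 0 -> skip
  v3 WRITE b 14 -> skip
  v4 WRITE c 28 -> keep
  v5 WRITE a 23 -> skip
  v6 WRITE a 13 -> skip
  v7 WRITE b 26 -> skip
  v8 WRITE a 40 -> skip
  v9 WRITE a 33 -> skip
  v10 WRITE c 25 -> drop (> snap)
  v11 WRITE b 45 -> skip
  v12 WRITE b 17 -> skip
  v13 WRITE c 22 -> drop (> snap)
  v14 WRITE a 29 -> skip
  v15 WRITE c 49 -> drop (> snap)
  v16 WRITE c 26 -> drop (> snap)
  v17 WRITE a 37 -> skip
  v18 WRITE b 22 -> skip
  v19 WRITE b 45 -> skip
  v20 WRITE b 10 -> skip
  v21 WRITE c 36 -> drop (> snap)
  v22 WRITE a 25 -> skip
Collected: [(4, 28)]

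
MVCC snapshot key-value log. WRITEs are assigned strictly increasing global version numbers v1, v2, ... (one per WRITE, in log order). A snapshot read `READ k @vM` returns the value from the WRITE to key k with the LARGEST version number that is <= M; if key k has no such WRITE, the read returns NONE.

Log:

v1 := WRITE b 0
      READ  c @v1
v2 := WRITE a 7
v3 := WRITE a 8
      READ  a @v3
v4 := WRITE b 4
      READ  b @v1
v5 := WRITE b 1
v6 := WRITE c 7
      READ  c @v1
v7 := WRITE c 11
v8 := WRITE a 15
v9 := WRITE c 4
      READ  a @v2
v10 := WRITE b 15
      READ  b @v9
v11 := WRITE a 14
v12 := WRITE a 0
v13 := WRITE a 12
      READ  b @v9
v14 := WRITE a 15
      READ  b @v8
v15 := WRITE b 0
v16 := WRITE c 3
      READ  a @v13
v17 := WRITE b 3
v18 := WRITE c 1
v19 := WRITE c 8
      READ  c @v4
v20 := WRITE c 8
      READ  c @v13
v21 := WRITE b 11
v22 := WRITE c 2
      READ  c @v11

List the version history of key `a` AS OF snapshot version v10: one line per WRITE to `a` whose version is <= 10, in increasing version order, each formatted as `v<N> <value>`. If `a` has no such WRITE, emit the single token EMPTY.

Scan writes for key=a with version <= 10:
  v1 WRITE b 0 -> skip
  v2 WRITE a 7 -> keep
  v3 WRITE a 8 -> keep
  v4 WRITE b 4 -> skip
  v5 WRITE b 1 -> skip
  v6 WRITE c 7 -> skip
  v7 WRITE c 11 -> skip
  v8 WRITE a 15 -> keep
  v9 WRITE c 4 -> skip
  v10 WRITE b 15 -> skip
  v11 WRITE a 14 -> drop (> snap)
  v12 WRITE a 0 -> drop (> snap)
  v13 WRITE a 12 -> drop (> snap)
  v14 WRITE a 15 -> drop (> snap)
  v15 WRITE b 0 -> skip
  v16 WRITE c 3 -> skip
  v17 WRITE b 3 -> skip
  v18 WRITE c 1 -> skip
  v19 WRITE c 8 -> skip
  v20 WRITE c 8 -> skip
  v21 WRITE b 11 -> skip
  v22 WRITE c 2 -> skip
Collected: [(2, 7), (3, 8), (8, 15)]

Answer: v2 7
v3 8
v8 15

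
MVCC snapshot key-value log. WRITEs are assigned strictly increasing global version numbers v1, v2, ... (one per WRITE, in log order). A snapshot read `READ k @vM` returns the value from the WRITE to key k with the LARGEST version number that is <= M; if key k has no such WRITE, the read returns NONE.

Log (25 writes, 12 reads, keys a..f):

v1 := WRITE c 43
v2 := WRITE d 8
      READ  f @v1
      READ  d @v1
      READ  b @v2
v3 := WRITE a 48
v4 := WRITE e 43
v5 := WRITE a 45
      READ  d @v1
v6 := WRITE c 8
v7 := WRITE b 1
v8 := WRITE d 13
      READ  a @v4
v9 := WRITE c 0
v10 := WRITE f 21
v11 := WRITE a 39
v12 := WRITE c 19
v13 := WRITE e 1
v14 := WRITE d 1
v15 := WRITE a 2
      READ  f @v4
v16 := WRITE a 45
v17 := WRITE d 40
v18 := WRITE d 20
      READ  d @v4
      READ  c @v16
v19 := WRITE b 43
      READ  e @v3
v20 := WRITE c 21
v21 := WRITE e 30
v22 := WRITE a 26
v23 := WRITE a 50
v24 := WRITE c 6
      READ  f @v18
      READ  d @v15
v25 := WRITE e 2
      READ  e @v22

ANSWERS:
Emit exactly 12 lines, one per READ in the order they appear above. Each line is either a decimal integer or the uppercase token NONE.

Answer: NONE
NONE
NONE
NONE
48
NONE
8
19
NONE
21
1
30

Derivation:
v1: WRITE c=43  (c history now [(1, 43)])
v2: WRITE d=8  (d history now [(2, 8)])
READ f @v1: history=[] -> no version <= 1 -> NONE
READ d @v1: history=[(2, 8)] -> no version <= 1 -> NONE
READ b @v2: history=[] -> no version <= 2 -> NONE
v3: WRITE a=48  (a history now [(3, 48)])
v4: WRITE e=43  (e history now [(4, 43)])
v5: WRITE a=45  (a history now [(3, 48), (5, 45)])
READ d @v1: history=[(2, 8)] -> no version <= 1 -> NONE
v6: WRITE c=8  (c history now [(1, 43), (6, 8)])
v7: WRITE b=1  (b history now [(7, 1)])
v8: WRITE d=13  (d history now [(2, 8), (8, 13)])
READ a @v4: history=[(3, 48), (5, 45)] -> pick v3 -> 48
v9: WRITE c=0  (c history now [(1, 43), (6, 8), (9, 0)])
v10: WRITE f=21  (f history now [(10, 21)])
v11: WRITE a=39  (a history now [(3, 48), (5, 45), (11, 39)])
v12: WRITE c=19  (c history now [(1, 43), (6, 8), (9, 0), (12, 19)])
v13: WRITE e=1  (e history now [(4, 43), (13, 1)])
v14: WRITE d=1  (d history now [(2, 8), (8, 13), (14, 1)])
v15: WRITE a=2  (a history now [(3, 48), (5, 45), (11, 39), (15, 2)])
READ f @v4: history=[(10, 21)] -> no version <= 4 -> NONE
v16: WRITE a=45  (a history now [(3, 48), (5, 45), (11, 39), (15, 2), (16, 45)])
v17: WRITE d=40  (d history now [(2, 8), (8, 13), (14, 1), (17, 40)])
v18: WRITE d=20  (d history now [(2, 8), (8, 13), (14, 1), (17, 40), (18, 20)])
READ d @v4: history=[(2, 8), (8, 13), (14, 1), (17, 40), (18, 20)] -> pick v2 -> 8
READ c @v16: history=[(1, 43), (6, 8), (9, 0), (12, 19)] -> pick v12 -> 19
v19: WRITE b=43  (b history now [(7, 1), (19, 43)])
READ e @v3: history=[(4, 43), (13, 1)] -> no version <= 3 -> NONE
v20: WRITE c=21  (c history now [(1, 43), (6, 8), (9, 0), (12, 19), (20, 21)])
v21: WRITE e=30  (e history now [(4, 43), (13, 1), (21, 30)])
v22: WRITE a=26  (a history now [(3, 48), (5, 45), (11, 39), (15, 2), (16, 45), (22, 26)])
v23: WRITE a=50  (a history now [(3, 48), (5, 45), (11, 39), (15, 2), (16, 45), (22, 26), (23, 50)])
v24: WRITE c=6  (c history now [(1, 43), (6, 8), (9, 0), (12, 19), (20, 21), (24, 6)])
READ f @v18: history=[(10, 21)] -> pick v10 -> 21
READ d @v15: history=[(2, 8), (8, 13), (14, 1), (17, 40), (18, 20)] -> pick v14 -> 1
v25: WRITE e=2  (e history now [(4, 43), (13, 1), (21, 30), (25, 2)])
READ e @v22: history=[(4, 43), (13, 1), (21, 30), (25, 2)] -> pick v21 -> 30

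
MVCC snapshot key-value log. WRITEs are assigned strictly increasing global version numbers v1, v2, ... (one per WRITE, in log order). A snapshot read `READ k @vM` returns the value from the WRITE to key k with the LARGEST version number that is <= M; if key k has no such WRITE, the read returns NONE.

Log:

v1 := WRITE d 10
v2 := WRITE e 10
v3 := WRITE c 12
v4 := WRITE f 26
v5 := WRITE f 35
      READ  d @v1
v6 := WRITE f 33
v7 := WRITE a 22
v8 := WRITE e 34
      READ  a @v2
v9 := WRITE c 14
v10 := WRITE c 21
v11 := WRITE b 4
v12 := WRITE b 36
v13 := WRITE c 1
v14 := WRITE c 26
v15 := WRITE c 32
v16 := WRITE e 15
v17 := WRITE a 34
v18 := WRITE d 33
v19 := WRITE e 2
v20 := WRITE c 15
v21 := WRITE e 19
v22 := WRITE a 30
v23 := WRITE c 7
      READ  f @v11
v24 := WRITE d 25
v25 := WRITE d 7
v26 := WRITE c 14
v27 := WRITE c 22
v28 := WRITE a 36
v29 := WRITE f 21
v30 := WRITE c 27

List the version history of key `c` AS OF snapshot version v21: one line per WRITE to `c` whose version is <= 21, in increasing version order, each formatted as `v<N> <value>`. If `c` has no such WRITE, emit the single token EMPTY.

Answer: v3 12
v9 14
v10 21
v13 1
v14 26
v15 32
v20 15

Derivation:
Scan writes for key=c with version <= 21:
  v1 WRITE d 10 -> skip
  v2 WRITE e 10 -> skip
  v3 WRITE c 12 -> keep
  v4 WRITE f 26 -> skip
  v5 WRITE f 35 -> skip
  v6 WRITE f 33 -> skip
  v7 WRITE a 22 -> skip
  v8 WRITE e 34 -> skip
  v9 WRITE c 14 -> keep
  v10 WRITE c 21 -> keep
  v11 WRITE b 4 -> skip
  v12 WRITE b 36 -> skip
  v13 WRITE c 1 -> keep
  v14 WRITE c 26 -> keep
  v15 WRITE c 32 -> keep
  v16 WRITE e 15 -> skip
  v17 WRITE a 34 -> skip
  v18 WRITE d 33 -> skip
  v19 WRITE e 2 -> skip
  v20 WRITE c 15 -> keep
  v21 WRITE e 19 -> skip
  v22 WRITE a 30 -> skip
  v23 WRITE c 7 -> drop (> snap)
  v24 WRITE d 25 -> skip
  v25 WRITE d 7 -> skip
  v26 WRITE c 14 -> drop (> snap)
  v27 WRITE c 22 -> drop (> snap)
  v28 WRITE a 36 -> skip
  v29 WRITE f 21 -> skip
  v30 WRITE c 27 -> drop (> snap)
Collected: [(3, 12), (9, 14), (10, 21), (13, 1), (14, 26), (15, 32), (20, 15)]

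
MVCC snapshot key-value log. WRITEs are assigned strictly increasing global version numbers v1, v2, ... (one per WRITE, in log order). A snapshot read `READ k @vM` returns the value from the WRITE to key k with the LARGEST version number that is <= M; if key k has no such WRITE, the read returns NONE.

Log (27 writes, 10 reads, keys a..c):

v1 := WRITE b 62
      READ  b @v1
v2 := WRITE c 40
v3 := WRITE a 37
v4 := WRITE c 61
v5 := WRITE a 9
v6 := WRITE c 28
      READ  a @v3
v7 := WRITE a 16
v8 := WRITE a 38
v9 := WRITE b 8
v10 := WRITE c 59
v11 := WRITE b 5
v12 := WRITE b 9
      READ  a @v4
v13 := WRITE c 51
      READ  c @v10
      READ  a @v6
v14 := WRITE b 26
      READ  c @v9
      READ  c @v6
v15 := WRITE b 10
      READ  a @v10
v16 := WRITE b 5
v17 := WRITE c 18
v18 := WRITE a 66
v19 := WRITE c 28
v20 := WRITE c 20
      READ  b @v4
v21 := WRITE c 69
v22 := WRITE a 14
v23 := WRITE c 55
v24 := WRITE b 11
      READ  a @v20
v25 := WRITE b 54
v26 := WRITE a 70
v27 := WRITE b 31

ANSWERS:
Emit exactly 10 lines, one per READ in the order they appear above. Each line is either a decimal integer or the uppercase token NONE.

Answer: 62
37
37
59
9
28
28
38
62
66

Derivation:
v1: WRITE b=62  (b history now [(1, 62)])
READ b @v1: history=[(1, 62)] -> pick v1 -> 62
v2: WRITE c=40  (c history now [(2, 40)])
v3: WRITE a=37  (a history now [(3, 37)])
v4: WRITE c=61  (c history now [(2, 40), (4, 61)])
v5: WRITE a=9  (a history now [(3, 37), (5, 9)])
v6: WRITE c=28  (c history now [(2, 40), (4, 61), (6, 28)])
READ a @v3: history=[(3, 37), (5, 9)] -> pick v3 -> 37
v7: WRITE a=16  (a history now [(3, 37), (5, 9), (7, 16)])
v8: WRITE a=38  (a history now [(3, 37), (5, 9), (7, 16), (8, 38)])
v9: WRITE b=8  (b history now [(1, 62), (9, 8)])
v10: WRITE c=59  (c history now [(2, 40), (4, 61), (6, 28), (10, 59)])
v11: WRITE b=5  (b history now [(1, 62), (9, 8), (11, 5)])
v12: WRITE b=9  (b history now [(1, 62), (9, 8), (11, 5), (12, 9)])
READ a @v4: history=[(3, 37), (5, 9), (7, 16), (8, 38)] -> pick v3 -> 37
v13: WRITE c=51  (c history now [(2, 40), (4, 61), (6, 28), (10, 59), (13, 51)])
READ c @v10: history=[(2, 40), (4, 61), (6, 28), (10, 59), (13, 51)] -> pick v10 -> 59
READ a @v6: history=[(3, 37), (5, 9), (7, 16), (8, 38)] -> pick v5 -> 9
v14: WRITE b=26  (b history now [(1, 62), (9, 8), (11, 5), (12, 9), (14, 26)])
READ c @v9: history=[(2, 40), (4, 61), (6, 28), (10, 59), (13, 51)] -> pick v6 -> 28
READ c @v6: history=[(2, 40), (4, 61), (6, 28), (10, 59), (13, 51)] -> pick v6 -> 28
v15: WRITE b=10  (b history now [(1, 62), (9, 8), (11, 5), (12, 9), (14, 26), (15, 10)])
READ a @v10: history=[(3, 37), (5, 9), (7, 16), (8, 38)] -> pick v8 -> 38
v16: WRITE b=5  (b history now [(1, 62), (9, 8), (11, 5), (12, 9), (14, 26), (15, 10), (16, 5)])
v17: WRITE c=18  (c history now [(2, 40), (4, 61), (6, 28), (10, 59), (13, 51), (17, 18)])
v18: WRITE a=66  (a history now [(3, 37), (5, 9), (7, 16), (8, 38), (18, 66)])
v19: WRITE c=28  (c history now [(2, 40), (4, 61), (6, 28), (10, 59), (13, 51), (17, 18), (19, 28)])
v20: WRITE c=20  (c history now [(2, 40), (4, 61), (6, 28), (10, 59), (13, 51), (17, 18), (19, 28), (20, 20)])
READ b @v4: history=[(1, 62), (9, 8), (11, 5), (12, 9), (14, 26), (15, 10), (16, 5)] -> pick v1 -> 62
v21: WRITE c=69  (c history now [(2, 40), (4, 61), (6, 28), (10, 59), (13, 51), (17, 18), (19, 28), (20, 20), (21, 69)])
v22: WRITE a=14  (a history now [(3, 37), (5, 9), (7, 16), (8, 38), (18, 66), (22, 14)])
v23: WRITE c=55  (c history now [(2, 40), (4, 61), (6, 28), (10, 59), (13, 51), (17, 18), (19, 28), (20, 20), (21, 69), (23, 55)])
v24: WRITE b=11  (b history now [(1, 62), (9, 8), (11, 5), (12, 9), (14, 26), (15, 10), (16, 5), (24, 11)])
READ a @v20: history=[(3, 37), (5, 9), (7, 16), (8, 38), (18, 66), (22, 14)] -> pick v18 -> 66
v25: WRITE b=54  (b history now [(1, 62), (9, 8), (11, 5), (12, 9), (14, 26), (15, 10), (16, 5), (24, 11), (25, 54)])
v26: WRITE a=70  (a history now [(3, 37), (5, 9), (7, 16), (8, 38), (18, 66), (22, 14), (26, 70)])
v27: WRITE b=31  (b history now [(1, 62), (9, 8), (11, 5), (12, 9), (14, 26), (15, 10), (16, 5), (24, 11), (25, 54), (27, 31)])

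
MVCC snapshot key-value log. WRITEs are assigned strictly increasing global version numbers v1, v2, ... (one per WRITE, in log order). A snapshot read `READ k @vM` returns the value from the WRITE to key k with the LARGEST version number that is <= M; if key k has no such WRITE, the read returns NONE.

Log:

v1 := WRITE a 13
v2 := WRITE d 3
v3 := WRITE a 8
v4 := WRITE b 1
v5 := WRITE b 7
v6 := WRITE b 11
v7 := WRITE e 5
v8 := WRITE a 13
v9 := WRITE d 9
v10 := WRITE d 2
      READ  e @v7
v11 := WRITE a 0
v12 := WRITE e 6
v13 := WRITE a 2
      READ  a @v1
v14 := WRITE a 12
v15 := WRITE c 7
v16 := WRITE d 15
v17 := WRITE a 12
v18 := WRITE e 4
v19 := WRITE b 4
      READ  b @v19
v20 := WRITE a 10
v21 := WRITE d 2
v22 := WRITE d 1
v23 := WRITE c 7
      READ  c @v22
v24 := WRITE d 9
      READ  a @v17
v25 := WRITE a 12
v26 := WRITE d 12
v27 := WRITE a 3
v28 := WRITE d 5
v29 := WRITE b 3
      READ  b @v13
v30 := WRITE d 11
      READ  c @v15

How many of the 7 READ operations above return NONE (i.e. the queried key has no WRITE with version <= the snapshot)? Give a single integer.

v1: WRITE a=13  (a history now [(1, 13)])
v2: WRITE d=3  (d history now [(2, 3)])
v3: WRITE a=8  (a history now [(1, 13), (3, 8)])
v4: WRITE b=1  (b history now [(4, 1)])
v5: WRITE b=7  (b history now [(4, 1), (5, 7)])
v6: WRITE b=11  (b history now [(4, 1), (5, 7), (6, 11)])
v7: WRITE e=5  (e history now [(7, 5)])
v8: WRITE a=13  (a history now [(1, 13), (3, 8), (8, 13)])
v9: WRITE d=9  (d history now [(2, 3), (9, 9)])
v10: WRITE d=2  (d history now [(2, 3), (9, 9), (10, 2)])
READ e @v7: history=[(7, 5)] -> pick v7 -> 5
v11: WRITE a=0  (a history now [(1, 13), (3, 8), (8, 13), (11, 0)])
v12: WRITE e=6  (e history now [(7, 5), (12, 6)])
v13: WRITE a=2  (a history now [(1, 13), (3, 8), (8, 13), (11, 0), (13, 2)])
READ a @v1: history=[(1, 13), (3, 8), (8, 13), (11, 0), (13, 2)] -> pick v1 -> 13
v14: WRITE a=12  (a history now [(1, 13), (3, 8), (8, 13), (11, 0), (13, 2), (14, 12)])
v15: WRITE c=7  (c history now [(15, 7)])
v16: WRITE d=15  (d history now [(2, 3), (9, 9), (10, 2), (16, 15)])
v17: WRITE a=12  (a history now [(1, 13), (3, 8), (8, 13), (11, 0), (13, 2), (14, 12), (17, 12)])
v18: WRITE e=4  (e history now [(7, 5), (12, 6), (18, 4)])
v19: WRITE b=4  (b history now [(4, 1), (5, 7), (6, 11), (19, 4)])
READ b @v19: history=[(4, 1), (5, 7), (6, 11), (19, 4)] -> pick v19 -> 4
v20: WRITE a=10  (a history now [(1, 13), (3, 8), (8, 13), (11, 0), (13, 2), (14, 12), (17, 12), (20, 10)])
v21: WRITE d=2  (d history now [(2, 3), (9, 9), (10, 2), (16, 15), (21, 2)])
v22: WRITE d=1  (d history now [(2, 3), (9, 9), (10, 2), (16, 15), (21, 2), (22, 1)])
v23: WRITE c=7  (c history now [(15, 7), (23, 7)])
READ c @v22: history=[(15, 7), (23, 7)] -> pick v15 -> 7
v24: WRITE d=9  (d history now [(2, 3), (9, 9), (10, 2), (16, 15), (21, 2), (22, 1), (24, 9)])
READ a @v17: history=[(1, 13), (3, 8), (8, 13), (11, 0), (13, 2), (14, 12), (17, 12), (20, 10)] -> pick v17 -> 12
v25: WRITE a=12  (a history now [(1, 13), (3, 8), (8, 13), (11, 0), (13, 2), (14, 12), (17, 12), (20, 10), (25, 12)])
v26: WRITE d=12  (d history now [(2, 3), (9, 9), (10, 2), (16, 15), (21, 2), (22, 1), (24, 9), (26, 12)])
v27: WRITE a=3  (a history now [(1, 13), (3, 8), (8, 13), (11, 0), (13, 2), (14, 12), (17, 12), (20, 10), (25, 12), (27, 3)])
v28: WRITE d=5  (d history now [(2, 3), (9, 9), (10, 2), (16, 15), (21, 2), (22, 1), (24, 9), (26, 12), (28, 5)])
v29: WRITE b=3  (b history now [(4, 1), (5, 7), (6, 11), (19, 4), (29, 3)])
READ b @v13: history=[(4, 1), (5, 7), (6, 11), (19, 4), (29, 3)] -> pick v6 -> 11
v30: WRITE d=11  (d history now [(2, 3), (9, 9), (10, 2), (16, 15), (21, 2), (22, 1), (24, 9), (26, 12), (28, 5), (30, 11)])
READ c @v15: history=[(15, 7), (23, 7)] -> pick v15 -> 7
Read results in order: ['5', '13', '4', '7', '12', '11', '7']
NONE count = 0

Answer: 0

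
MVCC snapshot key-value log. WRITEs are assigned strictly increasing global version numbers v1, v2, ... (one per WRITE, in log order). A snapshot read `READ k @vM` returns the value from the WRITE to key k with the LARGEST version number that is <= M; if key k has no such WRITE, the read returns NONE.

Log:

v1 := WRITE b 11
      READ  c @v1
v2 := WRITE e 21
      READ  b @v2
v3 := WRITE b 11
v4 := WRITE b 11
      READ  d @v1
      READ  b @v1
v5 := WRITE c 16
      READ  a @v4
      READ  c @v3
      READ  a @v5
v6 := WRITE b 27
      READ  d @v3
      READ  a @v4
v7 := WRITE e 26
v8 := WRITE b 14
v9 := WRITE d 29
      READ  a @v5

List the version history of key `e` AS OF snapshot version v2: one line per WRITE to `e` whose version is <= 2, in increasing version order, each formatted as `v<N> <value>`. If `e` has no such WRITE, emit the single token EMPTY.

Scan writes for key=e with version <= 2:
  v1 WRITE b 11 -> skip
  v2 WRITE e 21 -> keep
  v3 WRITE b 11 -> skip
  v4 WRITE b 11 -> skip
  v5 WRITE c 16 -> skip
  v6 WRITE b 27 -> skip
  v7 WRITE e 26 -> drop (> snap)
  v8 WRITE b 14 -> skip
  v9 WRITE d 29 -> skip
Collected: [(2, 21)]

Answer: v2 21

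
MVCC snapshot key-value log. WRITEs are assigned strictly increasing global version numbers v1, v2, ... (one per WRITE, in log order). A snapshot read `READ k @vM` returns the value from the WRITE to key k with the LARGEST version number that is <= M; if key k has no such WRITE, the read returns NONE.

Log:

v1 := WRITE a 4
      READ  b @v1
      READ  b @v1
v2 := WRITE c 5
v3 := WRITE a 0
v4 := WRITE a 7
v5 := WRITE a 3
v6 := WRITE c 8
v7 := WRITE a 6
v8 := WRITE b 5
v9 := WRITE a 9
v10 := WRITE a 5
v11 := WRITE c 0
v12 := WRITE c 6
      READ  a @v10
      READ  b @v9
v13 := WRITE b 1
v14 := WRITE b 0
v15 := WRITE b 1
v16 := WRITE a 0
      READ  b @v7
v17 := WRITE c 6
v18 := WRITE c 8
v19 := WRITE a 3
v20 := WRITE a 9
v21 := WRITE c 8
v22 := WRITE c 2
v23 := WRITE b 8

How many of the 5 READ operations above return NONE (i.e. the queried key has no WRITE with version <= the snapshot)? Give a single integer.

v1: WRITE a=4  (a history now [(1, 4)])
READ b @v1: history=[] -> no version <= 1 -> NONE
READ b @v1: history=[] -> no version <= 1 -> NONE
v2: WRITE c=5  (c history now [(2, 5)])
v3: WRITE a=0  (a history now [(1, 4), (3, 0)])
v4: WRITE a=7  (a history now [(1, 4), (3, 0), (4, 7)])
v5: WRITE a=3  (a history now [(1, 4), (3, 0), (4, 7), (5, 3)])
v6: WRITE c=8  (c history now [(2, 5), (6, 8)])
v7: WRITE a=6  (a history now [(1, 4), (3, 0), (4, 7), (5, 3), (7, 6)])
v8: WRITE b=5  (b history now [(8, 5)])
v9: WRITE a=9  (a history now [(1, 4), (3, 0), (4, 7), (5, 3), (7, 6), (9, 9)])
v10: WRITE a=5  (a history now [(1, 4), (3, 0), (4, 7), (5, 3), (7, 6), (9, 9), (10, 5)])
v11: WRITE c=0  (c history now [(2, 5), (6, 8), (11, 0)])
v12: WRITE c=6  (c history now [(2, 5), (6, 8), (11, 0), (12, 6)])
READ a @v10: history=[(1, 4), (3, 0), (4, 7), (5, 3), (7, 6), (9, 9), (10, 5)] -> pick v10 -> 5
READ b @v9: history=[(8, 5)] -> pick v8 -> 5
v13: WRITE b=1  (b history now [(8, 5), (13, 1)])
v14: WRITE b=0  (b history now [(8, 5), (13, 1), (14, 0)])
v15: WRITE b=1  (b history now [(8, 5), (13, 1), (14, 0), (15, 1)])
v16: WRITE a=0  (a history now [(1, 4), (3, 0), (4, 7), (5, 3), (7, 6), (9, 9), (10, 5), (16, 0)])
READ b @v7: history=[(8, 5), (13, 1), (14, 0), (15, 1)] -> no version <= 7 -> NONE
v17: WRITE c=6  (c history now [(2, 5), (6, 8), (11, 0), (12, 6), (17, 6)])
v18: WRITE c=8  (c history now [(2, 5), (6, 8), (11, 0), (12, 6), (17, 6), (18, 8)])
v19: WRITE a=3  (a history now [(1, 4), (3, 0), (4, 7), (5, 3), (7, 6), (9, 9), (10, 5), (16, 0), (19, 3)])
v20: WRITE a=9  (a history now [(1, 4), (3, 0), (4, 7), (5, 3), (7, 6), (9, 9), (10, 5), (16, 0), (19, 3), (20, 9)])
v21: WRITE c=8  (c history now [(2, 5), (6, 8), (11, 0), (12, 6), (17, 6), (18, 8), (21, 8)])
v22: WRITE c=2  (c history now [(2, 5), (6, 8), (11, 0), (12, 6), (17, 6), (18, 8), (21, 8), (22, 2)])
v23: WRITE b=8  (b history now [(8, 5), (13, 1), (14, 0), (15, 1), (23, 8)])
Read results in order: ['NONE', 'NONE', '5', '5', 'NONE']
NONE count = 3

Answer: 3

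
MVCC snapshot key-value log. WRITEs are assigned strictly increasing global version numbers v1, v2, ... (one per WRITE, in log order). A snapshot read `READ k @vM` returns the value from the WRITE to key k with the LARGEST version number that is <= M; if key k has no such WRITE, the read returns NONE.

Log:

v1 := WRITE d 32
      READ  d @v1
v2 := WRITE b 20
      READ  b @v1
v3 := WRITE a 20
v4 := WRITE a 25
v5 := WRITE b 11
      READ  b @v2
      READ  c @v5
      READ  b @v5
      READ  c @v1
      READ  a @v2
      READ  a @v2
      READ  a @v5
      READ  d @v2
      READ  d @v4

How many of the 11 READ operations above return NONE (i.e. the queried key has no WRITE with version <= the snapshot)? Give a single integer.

Answer: 5

Derivation:
v1: WRITE d=32  (d history now [(1, 32)])
READ d @v1: history=[(1, 32)] -> pick v1 -> 32
v2: WRITE b=20  (b history now [(2, 20)])
READ b @v1: history=[(2, 20)] -> no version <= 1 -> NONE
v3: WRITE a=20  (a history now [(3, 20)])
v4: WRITE a=25  (a history now [(3, 20), (4, 25)])
v5: WRITE b=11  (b history now [(2, 20), (5, 11)])
READ b @v2: history=[(2, 20), (5, 11)] -> pick v2 -> 20
READ c @v5: history=[] -> no version <= 5 -> NONE
READ b @v5: history=[(2, 20), (5, 11)] -> pick v5 -> 11
READ c @v1: history=[] -> no version <= 1 -> NONE
READ a @v2: history=[(3, 20), (4, 25)] -> no version <= 2 -> NONE
READ a @v2: history=[(3, 20), (4, 25)] -> no version <= 2 -> NONE
READ a @v5: history=[(3, 20), (4, 25)] -> pick v4 -> 25
READ d @v2: history=[(1, 32)] -> pick v1 -> 32
READ d @v4: history=[(1, 32)] -> pick v1 -> 32
Read results in order: ['32', 'NONE', '20', 'NONE', '11', 'NONE', 'NONE', 'NONE', '25', '32', '32']
NONE count = 5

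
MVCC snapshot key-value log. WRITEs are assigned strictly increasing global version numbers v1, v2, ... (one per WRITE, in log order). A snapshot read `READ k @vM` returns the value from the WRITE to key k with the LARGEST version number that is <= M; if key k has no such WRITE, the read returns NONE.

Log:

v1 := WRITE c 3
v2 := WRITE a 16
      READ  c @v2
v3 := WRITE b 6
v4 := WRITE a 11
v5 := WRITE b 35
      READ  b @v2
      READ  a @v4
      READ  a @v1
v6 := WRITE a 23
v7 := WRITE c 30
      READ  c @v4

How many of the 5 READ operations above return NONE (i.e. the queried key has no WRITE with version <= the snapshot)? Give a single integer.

Answer: 2

Derivation:
v1: WRITE c=3  (c history now [(1, 3)])
v2: WRITE a=16  (a history now [(2, 16)])
READ c @v2: history=[(1, 3)] -> pick v1 -> 3
v3: WRITE b=6  (b history now [(3, 6)])
v4: WRITE a=11  (a history now [(2, 16), (4, 11)])
v5: WRITE b=35  (b history now [(3, 6), (5, 35)])
READ b @v2: history=[(3, 6), (5, 35)] -> no version <= 2 -> NONE
READ a @v4: history=[(2, 16), (4, 11)] -> pick v4 -> 11
READ a @v1: history=[(2, 16), (4, 11)] -> no version <= 1 -> NONE
v6: WRITE a=23  (a history now [(2, 16), (4, 11), (6, 23)])
v7: WRITE c=30  (c history now [(1, 3), (7, 30)])
READ c @v4: history=[(1, 3), (7, 30)] -> pick v1 -> 3
Read results in order: ['3', 'NONE', '11', 'NONE', '3']
NONE count = 2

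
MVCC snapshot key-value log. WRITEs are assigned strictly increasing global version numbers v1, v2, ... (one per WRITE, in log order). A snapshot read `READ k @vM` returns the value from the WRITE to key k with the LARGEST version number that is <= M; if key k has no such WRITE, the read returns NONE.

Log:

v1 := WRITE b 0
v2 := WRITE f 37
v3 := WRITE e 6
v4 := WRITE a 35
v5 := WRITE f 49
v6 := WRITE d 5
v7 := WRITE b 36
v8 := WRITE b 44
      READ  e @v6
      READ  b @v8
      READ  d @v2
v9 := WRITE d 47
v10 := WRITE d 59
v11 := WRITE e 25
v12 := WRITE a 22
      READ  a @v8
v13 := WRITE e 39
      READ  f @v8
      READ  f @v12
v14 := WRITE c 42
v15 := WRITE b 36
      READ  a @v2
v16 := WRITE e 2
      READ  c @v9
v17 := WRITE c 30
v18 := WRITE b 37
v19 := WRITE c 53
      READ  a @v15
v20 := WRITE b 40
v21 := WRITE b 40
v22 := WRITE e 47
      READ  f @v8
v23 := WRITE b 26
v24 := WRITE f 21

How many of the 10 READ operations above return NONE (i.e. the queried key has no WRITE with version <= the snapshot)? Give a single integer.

v1: WRITE b=0  (b history now [(1, 0)])
v2: WRITE f=37  (f history now [(2, 37)])
v3: WRITE e=6  (e history now [(3, 6)])
v4: WRITE a=35  (a history now [(4, 35)])
v5: WRITE f=49  (f history now [(2, 37), (5, 49)])
v6: WRITE d=5  (d history now [(6, 5)])
v7: WRITE b=36  (b history now [(1, 0), (7, 36)])
v8: WRITE b=44  (b history now [(1, 0), (7, 36), (8, 44)])
READ e @v6: history=[(3, 6)] -> pick v3 -> 6
READ b @v8: history=[(1, 0), (7, 36), (8, 44)] -> pick v8 -> 44
READ d @v2: history=[(6, 5)] -> no version <= 2 -> NONE
v9: WRITE d=47  (d history now [(6, 5), (9, 47)])
v10: WRITE d=59  (d history now [(6, 5), (9, 47), (10, 59)])
v11: WRITE e=25  (e history now [(3, 6), (11, 25)])
v12: WRITE a=22  (a history now [(4, 35), (12, 22)])
READ a @v8: history=[(4, 35), (12, 22)] -> pick v4 -> 35
v13: WRITE e=39  (e history now [(3, 6), (11, 25), (13, 39)])
READ f @v8: history=[(2, 37), (5, 49)] -> pick v5 -> 49
READ f @v12: history=[(2, 37), (5, 49)] -> pick v5 -> 49
v14: WRITE c=42  (c history now [(14, 42)])
v15: WRITE b=36  (b history now [(1, 0), (7, 36), (8, 44), (15, 36)])
READ a @v2: history=[(4, 35), (12, 22)] -> no version <= 2 -> NONE
v16: WRITE e=2  (e history now [(3, 6), (11, 25), (13, 39), (16, 2)])
READ c @v9: history=[(14, 42)] -> no version <= 9 -> NONE
v17: WRITE c=30  (c history now [(14, 42), (17, 30)])
v18: WRITE b=37  (b history now [(1, 0), (7, 36), (8, 44), (15, 36), (18, 37)])
v19: WRITE c=53  (c history now [(14, 42), (17, 30), (19, 53)])
READ a @v15: history=[(4, 35), (12, 22)] -> pick v12 -> 22
v20: WRITE b=40  (b history now [(1, 0), (7, 36), (8, 44), (15, 36), (18, 37), (20, 40)])
v21: WRITE b=40  (b history now [(1, 0), (7, 36), (8, 44), (15, 36), (18, 37), (20, 40), (21, 40)])
v22: WRITE e=47  (e history now [(3, 6), (11, 25), (13, 39), (16, 2), (22, 47)])
READ f @v8: history=[(2, 37), (5, 49)] -> pick v5 -> 49
v23: WRITE b=26  (b history now [(1, 0), (7, 36), (8, 44), (15, 36), (18, 37), (20, 40), (21, 40), (23, 26)])
v24: WRITE f=21  (f history now [(2, 37), (5, 49), (24, 21)])
Read results in order: ['6', '44', 'NONE', '35', '49', '49', 'NONE', 'NONE', '22', '49']
NONE count = 3

Answer: 3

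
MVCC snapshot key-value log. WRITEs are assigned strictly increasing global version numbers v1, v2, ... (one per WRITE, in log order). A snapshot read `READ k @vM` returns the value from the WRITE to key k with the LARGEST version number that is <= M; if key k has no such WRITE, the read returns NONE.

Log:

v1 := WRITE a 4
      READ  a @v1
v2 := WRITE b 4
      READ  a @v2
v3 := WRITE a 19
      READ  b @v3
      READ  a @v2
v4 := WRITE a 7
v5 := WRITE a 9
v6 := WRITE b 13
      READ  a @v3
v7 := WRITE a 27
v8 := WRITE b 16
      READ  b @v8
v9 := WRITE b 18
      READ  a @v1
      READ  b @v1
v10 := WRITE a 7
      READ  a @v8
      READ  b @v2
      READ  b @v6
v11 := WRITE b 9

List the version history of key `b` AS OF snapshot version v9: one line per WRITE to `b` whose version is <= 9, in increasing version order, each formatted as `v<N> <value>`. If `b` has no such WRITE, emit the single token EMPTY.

Scan writes for key=b with version <= 9:
  v1 WRITE a 4 -> skip
  v2 WRITE b 4 -> keep
  v3 WRITE a 19 -> skip
  v4 WRITE a 7 -> skip
  v5 WRITE a 9 -> skip
  v6 WRITE b 13 -> keep
  v7 WRITE a 27 -> skip
  v8 WRITE b 16 -> keep
  v9 WRITE b 18 -> keep
  v10 WRITE a 7 -> skip
  v11 WRITE b 9 -> drop (> snap)
Collected: [(2, 4), (6, 13), (8, 16), (9, 18)]

Answer: v2 4
v6 13
v8 16
v9 18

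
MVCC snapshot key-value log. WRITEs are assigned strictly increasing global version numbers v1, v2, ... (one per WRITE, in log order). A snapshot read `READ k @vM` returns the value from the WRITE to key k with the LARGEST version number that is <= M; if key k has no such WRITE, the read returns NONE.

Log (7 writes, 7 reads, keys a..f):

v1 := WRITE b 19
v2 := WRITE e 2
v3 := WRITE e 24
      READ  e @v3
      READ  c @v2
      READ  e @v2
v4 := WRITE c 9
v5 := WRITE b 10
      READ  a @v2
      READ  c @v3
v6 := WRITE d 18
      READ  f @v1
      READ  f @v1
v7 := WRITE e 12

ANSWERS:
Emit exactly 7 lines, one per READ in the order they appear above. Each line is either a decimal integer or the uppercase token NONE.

Answer: 24
NONE
2
NONE
NONE
NONE
NONE

Derivation:
v1: WRITE b=19  (b history now [(1, 19)])
v2: WRITE e=2  (e history now [(2, 2)])
v3: WRITE e=24  (e history now [(2, 2), (3, 24)])
READ e @v3: history=[(2, 2), (3, 24)] -> pick v3 -> 24
READ c @v2: history=[] -> no version <= 2 -> NONE
READ e @v2: history=[(2, 2), (3, 24)] -> pick v2 -> 2
v4: WRITE c=9  (c history now [(4, 9)])
v5: WRITE b=10  (b history now [(1, 19), (5, 10)])
READ a @v2: history=[] -> no version <= 2 -> NONE
READ c @v3: history=[(4, 9)] -> no version <= 3 -> NONE
v6: WRITE d=18  (d history now [(6, 18)])
READ f @v1: history=[] -> no version <= 1 -> NONE
READ f @v1: history=[] -> no version <= 1 -> NONE
v7: WRITE e=12  (e history now [(2, 2), (3, 24), (7, 12)])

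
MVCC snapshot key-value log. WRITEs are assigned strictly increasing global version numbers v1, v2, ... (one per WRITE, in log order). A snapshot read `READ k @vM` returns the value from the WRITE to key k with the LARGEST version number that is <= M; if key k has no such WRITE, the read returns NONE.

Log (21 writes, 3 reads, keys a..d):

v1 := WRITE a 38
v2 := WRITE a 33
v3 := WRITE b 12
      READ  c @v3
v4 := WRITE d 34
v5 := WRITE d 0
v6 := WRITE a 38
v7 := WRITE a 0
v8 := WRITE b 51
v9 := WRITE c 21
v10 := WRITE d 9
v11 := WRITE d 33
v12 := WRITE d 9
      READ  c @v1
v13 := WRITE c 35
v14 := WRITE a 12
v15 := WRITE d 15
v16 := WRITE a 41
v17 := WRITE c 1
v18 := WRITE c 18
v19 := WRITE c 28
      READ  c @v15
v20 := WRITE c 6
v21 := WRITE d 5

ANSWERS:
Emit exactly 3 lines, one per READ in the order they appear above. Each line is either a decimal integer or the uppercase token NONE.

v1: WRITE a=38  (a history now [(1, 38)])
v2: WRITE a=33  (a history now [(1, 38), (2, 33)])
v3: WRITE b=12  (b history now [(3, 12)])
READ c @v3: history=[] -> no version <= 3 -> NONE
v4: WRITE d=34  (d history now [(4, 34)])
v5: WRITE d=0  (d history now [(4, 34), (5, 0)])
v6: WRITE a=38  (a history now [(1, 38), (2, 33), (6, 38)])
v7: WRITE a=0  (a history now [(1, 38), (2, 33), (6, 38), (7, 0)])
v8: WRITE b=51  (b history now [(3, 12), (8, 51)])
v9: WRITE c=21  (c history now [(9, 21)])
v10: WRITE d=9  (d history now [(4, 34), (5, 0), (10, 9)])
v11: WRITE d=33  (d history now [(4, 34), (5, 0), (10, 9), (11, 33)])
v12: WRITE d=9  (d history now [(4, 34), (5, 0), (10, 9), (11, 33), (12, 9)])
READ c @v1: history=[(9, 21)] -> no version <= 1 -> NONE
v13: WRITE c=35  (c history now [(9, 21), (13, 35)])
v14: WRITE a=12  (a history now [(1, 38), (2, 33), (6, 38), (7, 0), (14, 12)])
v15: WRITE d=15  (d history now [(4, 34), (5, 0), (10, 9), (11, 33), (12, 9), (15, 15)])
v16: WRITE a=41  (a history now [(1, 38), (2, 33), (6, 38), (7, 0), (14, 12), (16, 41)])
v17: WRITE c=1  (c history now [(9, 21), (13, 35), (17, 1)])
v18: WRITE c=18  (c history now [(9, 21), (13, 35), (17, 1), (18, 18)])
v19: WRITE c=28  (c history now [(9, 21), (13, 35), (17, 1), (18, 18), (19, 28)])
READ c @v15: history=[(9, 21), (13, 35), (17, 1), (18, 18), (19, 28)] -> pick v13 -> 35
v20: WRITE c=6  (c history now [(9, 21), (13, 35), (17, 1), (18, 18), (19, 28), (20, 6)])
v21: WRITE d=5  (d history now [(4, 34), (5, 0), (10, 9), (11, 33), (12, 9), (15, 15), (21, 5)])

Answer: NONE
NONE
35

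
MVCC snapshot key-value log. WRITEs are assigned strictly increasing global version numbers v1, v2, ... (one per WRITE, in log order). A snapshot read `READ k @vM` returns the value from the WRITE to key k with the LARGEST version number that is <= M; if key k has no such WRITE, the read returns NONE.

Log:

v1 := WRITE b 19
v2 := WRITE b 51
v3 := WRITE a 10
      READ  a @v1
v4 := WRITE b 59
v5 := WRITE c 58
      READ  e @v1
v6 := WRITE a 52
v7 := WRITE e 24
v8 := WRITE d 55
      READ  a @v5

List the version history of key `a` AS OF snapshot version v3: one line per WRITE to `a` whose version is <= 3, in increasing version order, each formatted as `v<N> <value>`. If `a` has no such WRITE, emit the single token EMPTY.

Answer: v3 10

Derivation:
Scan writes for key=a with version <= 3:
  v1 WRITE b 19 -> skip
  v2 WRITE b 51 -> skip
  v3 WRITE a 10 -> keep
  v4 WRITE b 59 -> skip
  v5 WRITE c 58 -> skip
  v6 WRITE a 52 -> drop (> snap)
  v7 WRITE e 24 -> skip
  v8 WRITE d 55 -> skip
Collected: [(3, 10)]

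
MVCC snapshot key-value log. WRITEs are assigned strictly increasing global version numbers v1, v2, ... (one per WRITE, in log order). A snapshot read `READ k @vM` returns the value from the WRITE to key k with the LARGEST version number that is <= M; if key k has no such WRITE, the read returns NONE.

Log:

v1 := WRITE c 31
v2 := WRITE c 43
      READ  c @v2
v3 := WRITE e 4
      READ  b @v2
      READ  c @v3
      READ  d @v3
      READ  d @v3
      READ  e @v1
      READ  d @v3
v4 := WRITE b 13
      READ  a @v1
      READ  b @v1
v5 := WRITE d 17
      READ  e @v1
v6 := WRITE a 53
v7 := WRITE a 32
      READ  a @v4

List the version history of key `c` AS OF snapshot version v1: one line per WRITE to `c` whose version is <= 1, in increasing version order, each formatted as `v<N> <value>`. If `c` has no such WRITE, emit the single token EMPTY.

Answer: v1 31

Derivation:
Scan writes for key=c with version <= 1:
  v1 WRITE c 31 -> keep
  v2 WRITE c 43 -> drop (> snap)
  v3 WRITE e 4 -> skip
  v4 WRITE b 13 -> skip
  v5 WRITE d 17 -> skip
  v6 WRITE a 53 -> skip
  v7 WRITE a 32 -> skip
Collected: [(1, 31)]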